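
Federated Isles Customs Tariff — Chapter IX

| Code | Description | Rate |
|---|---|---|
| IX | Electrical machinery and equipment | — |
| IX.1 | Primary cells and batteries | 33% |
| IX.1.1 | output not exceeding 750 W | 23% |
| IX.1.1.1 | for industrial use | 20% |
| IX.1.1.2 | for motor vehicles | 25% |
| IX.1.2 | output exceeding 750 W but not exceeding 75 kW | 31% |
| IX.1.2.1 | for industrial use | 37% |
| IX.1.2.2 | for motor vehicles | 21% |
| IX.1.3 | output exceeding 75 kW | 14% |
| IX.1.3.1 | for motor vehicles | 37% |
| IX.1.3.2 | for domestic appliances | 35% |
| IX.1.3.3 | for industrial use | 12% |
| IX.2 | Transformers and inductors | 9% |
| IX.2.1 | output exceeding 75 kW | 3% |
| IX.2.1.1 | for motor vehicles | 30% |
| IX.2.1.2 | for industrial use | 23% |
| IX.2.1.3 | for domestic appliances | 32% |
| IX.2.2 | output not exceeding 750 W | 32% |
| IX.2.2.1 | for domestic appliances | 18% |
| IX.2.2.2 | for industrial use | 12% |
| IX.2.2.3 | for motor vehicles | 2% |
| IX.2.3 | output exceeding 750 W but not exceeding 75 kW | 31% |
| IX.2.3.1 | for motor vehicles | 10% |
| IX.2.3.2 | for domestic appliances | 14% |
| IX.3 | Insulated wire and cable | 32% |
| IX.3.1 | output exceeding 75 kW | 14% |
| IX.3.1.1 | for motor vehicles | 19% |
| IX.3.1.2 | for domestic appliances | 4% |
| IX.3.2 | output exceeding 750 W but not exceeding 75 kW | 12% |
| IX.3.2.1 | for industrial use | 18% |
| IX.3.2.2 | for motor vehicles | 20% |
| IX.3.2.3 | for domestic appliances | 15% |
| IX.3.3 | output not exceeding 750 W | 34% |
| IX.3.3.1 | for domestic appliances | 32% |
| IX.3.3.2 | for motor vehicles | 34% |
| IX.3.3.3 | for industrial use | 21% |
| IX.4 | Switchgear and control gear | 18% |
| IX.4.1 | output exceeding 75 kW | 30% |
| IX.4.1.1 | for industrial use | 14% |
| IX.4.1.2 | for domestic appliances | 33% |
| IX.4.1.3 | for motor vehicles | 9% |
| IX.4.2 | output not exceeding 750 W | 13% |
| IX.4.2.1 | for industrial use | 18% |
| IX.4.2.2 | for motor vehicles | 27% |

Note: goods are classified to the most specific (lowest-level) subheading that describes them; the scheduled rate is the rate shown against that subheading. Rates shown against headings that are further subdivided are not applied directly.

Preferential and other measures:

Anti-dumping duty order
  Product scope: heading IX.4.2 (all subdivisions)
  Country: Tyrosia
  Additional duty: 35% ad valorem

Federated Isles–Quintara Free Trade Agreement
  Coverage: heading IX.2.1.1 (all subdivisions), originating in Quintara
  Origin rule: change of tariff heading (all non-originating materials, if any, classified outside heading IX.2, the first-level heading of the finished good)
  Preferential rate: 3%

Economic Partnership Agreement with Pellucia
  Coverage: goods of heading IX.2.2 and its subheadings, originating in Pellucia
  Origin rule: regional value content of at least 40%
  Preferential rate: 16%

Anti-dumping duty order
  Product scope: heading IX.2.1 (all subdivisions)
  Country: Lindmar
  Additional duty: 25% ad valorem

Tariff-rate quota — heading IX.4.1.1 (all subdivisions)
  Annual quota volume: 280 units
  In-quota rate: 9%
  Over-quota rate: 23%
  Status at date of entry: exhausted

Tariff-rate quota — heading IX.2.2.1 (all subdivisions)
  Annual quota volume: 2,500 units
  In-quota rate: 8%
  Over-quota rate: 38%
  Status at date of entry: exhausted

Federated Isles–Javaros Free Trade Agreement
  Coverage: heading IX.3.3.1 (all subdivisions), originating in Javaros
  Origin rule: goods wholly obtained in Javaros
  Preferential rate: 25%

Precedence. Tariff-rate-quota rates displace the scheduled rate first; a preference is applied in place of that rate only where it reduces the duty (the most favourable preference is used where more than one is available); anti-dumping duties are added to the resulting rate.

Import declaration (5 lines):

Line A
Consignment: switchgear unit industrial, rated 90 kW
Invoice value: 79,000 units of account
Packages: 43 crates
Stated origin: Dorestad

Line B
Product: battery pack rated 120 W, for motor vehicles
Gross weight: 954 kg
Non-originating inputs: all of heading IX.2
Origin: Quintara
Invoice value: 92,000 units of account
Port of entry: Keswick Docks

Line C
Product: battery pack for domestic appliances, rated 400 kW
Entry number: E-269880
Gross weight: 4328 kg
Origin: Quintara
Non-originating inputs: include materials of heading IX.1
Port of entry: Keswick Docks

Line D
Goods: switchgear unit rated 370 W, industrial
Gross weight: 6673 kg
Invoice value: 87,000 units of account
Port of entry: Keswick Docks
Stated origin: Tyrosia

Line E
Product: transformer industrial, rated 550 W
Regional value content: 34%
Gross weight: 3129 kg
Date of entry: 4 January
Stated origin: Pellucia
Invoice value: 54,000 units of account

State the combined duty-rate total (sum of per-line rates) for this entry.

Line A: switchgear unit → IX.4; rated 90 kW → IX.4.1; industrial → IX.4.1.1. Scheduled 14%. quota on IX.4.1.1 exhausted → over-quota 23%. → 23%.
Line B: battery pack → IX.1; rated 120 W → IX.1.1; for motor vehicles → IX.1.1.2. Scheduled 25%. Quintara agreement on IX.2.1.1: IX.1.1.2 not covered. → 25%.
Line C: battery pack → IX.1; rated 400 kW → IX.1.3; for domestic appliances → IX.1.3.2. Scheduled 35%. Quintara agreement on IX.2.1.1: IX.1.3.2 not covered. → 35%.
Line D: switchgear unit → IX.4; rated 370 W → IX.4.2; industrial → IX.4.2.1. Scheduled 18%. anti-dumping (Tyrosia, IX.4.2): +35%; total 18% + 35% = 53%. → 53%.
Line E: transformer → IX.2; rated 550 W → IX.2.2; industrial → IX.2.2.2. Scheduled 12%. Pellucia agreement on IX.2.2: RVC < 40%. → 12%.
Sum: 23% + 25% + 35% + 53% + 12% = 148%.

148%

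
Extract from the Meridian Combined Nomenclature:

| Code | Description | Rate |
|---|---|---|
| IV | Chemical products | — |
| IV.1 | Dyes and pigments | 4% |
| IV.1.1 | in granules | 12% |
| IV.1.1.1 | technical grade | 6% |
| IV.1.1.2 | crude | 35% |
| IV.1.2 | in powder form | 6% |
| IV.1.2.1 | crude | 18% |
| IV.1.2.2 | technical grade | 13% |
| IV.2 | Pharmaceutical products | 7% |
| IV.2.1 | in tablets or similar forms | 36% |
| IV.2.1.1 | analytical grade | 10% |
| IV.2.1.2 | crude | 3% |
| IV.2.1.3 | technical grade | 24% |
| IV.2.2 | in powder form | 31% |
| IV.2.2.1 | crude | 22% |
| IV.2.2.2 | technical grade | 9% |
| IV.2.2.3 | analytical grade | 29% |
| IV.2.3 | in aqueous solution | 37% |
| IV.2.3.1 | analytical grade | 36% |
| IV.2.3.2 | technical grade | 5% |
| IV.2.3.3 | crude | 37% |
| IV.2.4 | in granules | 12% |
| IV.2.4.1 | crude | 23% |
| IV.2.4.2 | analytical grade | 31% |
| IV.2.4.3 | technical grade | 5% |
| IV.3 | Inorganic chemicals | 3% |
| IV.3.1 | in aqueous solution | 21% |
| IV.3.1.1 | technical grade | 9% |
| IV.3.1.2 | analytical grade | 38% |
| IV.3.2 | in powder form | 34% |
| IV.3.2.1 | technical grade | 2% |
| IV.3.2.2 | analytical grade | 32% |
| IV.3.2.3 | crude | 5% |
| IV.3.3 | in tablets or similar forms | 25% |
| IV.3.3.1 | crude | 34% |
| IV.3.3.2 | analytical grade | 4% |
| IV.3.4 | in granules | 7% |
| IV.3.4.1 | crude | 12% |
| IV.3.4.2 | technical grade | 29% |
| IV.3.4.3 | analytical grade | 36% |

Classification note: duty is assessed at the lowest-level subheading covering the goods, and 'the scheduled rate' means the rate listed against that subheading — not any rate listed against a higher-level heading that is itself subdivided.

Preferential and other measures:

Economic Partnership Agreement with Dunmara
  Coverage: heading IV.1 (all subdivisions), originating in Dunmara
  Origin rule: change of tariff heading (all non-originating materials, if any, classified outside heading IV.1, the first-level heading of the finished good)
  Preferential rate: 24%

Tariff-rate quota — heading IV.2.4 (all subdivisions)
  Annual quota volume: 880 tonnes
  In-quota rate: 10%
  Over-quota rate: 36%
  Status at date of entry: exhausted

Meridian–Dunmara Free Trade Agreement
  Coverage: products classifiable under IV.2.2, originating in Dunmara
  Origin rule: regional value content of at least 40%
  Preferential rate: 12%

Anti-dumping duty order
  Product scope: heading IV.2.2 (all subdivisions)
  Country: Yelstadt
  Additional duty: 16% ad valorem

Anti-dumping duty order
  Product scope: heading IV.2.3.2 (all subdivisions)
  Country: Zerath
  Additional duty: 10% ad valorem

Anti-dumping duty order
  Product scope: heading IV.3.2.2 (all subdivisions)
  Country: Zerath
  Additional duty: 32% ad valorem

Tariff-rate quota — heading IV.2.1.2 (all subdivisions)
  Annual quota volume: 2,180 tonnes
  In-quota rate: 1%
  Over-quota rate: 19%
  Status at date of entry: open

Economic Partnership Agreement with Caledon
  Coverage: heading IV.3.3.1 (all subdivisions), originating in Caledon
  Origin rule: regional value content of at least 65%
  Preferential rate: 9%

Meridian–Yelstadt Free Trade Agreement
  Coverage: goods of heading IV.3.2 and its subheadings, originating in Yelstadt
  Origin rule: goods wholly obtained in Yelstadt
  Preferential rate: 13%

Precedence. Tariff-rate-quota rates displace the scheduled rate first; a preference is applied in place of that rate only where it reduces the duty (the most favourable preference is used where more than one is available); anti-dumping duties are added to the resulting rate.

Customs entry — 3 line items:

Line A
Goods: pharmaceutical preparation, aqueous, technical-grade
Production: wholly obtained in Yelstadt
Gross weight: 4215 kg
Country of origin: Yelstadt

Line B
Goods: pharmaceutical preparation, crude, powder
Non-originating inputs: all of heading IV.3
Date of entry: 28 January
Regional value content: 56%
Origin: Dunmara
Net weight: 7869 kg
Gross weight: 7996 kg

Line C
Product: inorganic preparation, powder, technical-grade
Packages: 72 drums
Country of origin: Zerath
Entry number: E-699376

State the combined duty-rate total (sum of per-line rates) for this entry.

Line A: pharmaceutical → IV.2; aqueous → IV.2.3; technical-grade → IV.2.3.2. Scheduled 5%. Yelstadt agreement on IV.3.2: IV.2.3.2 not covered. → 5%.
Line B: pharmaceutical → IV.2; powder → IV.2.2; crude → IV.2.2.1. Scheduled 22%. Dunmara agreement on IV.1: IV.2.2.1 not covered; Dunmara agreement on IV.2.2: RVC ≥ 40% → 12% available; preferential 12%. → 12%.
Line C: inorganic → IV.3; powder → IV.3.2; technical-grade → IV.3.2.1. Scheduled 2%. No special measure applies. → 2%.
Sum: 5% + 12% + 2% = 19%.

19%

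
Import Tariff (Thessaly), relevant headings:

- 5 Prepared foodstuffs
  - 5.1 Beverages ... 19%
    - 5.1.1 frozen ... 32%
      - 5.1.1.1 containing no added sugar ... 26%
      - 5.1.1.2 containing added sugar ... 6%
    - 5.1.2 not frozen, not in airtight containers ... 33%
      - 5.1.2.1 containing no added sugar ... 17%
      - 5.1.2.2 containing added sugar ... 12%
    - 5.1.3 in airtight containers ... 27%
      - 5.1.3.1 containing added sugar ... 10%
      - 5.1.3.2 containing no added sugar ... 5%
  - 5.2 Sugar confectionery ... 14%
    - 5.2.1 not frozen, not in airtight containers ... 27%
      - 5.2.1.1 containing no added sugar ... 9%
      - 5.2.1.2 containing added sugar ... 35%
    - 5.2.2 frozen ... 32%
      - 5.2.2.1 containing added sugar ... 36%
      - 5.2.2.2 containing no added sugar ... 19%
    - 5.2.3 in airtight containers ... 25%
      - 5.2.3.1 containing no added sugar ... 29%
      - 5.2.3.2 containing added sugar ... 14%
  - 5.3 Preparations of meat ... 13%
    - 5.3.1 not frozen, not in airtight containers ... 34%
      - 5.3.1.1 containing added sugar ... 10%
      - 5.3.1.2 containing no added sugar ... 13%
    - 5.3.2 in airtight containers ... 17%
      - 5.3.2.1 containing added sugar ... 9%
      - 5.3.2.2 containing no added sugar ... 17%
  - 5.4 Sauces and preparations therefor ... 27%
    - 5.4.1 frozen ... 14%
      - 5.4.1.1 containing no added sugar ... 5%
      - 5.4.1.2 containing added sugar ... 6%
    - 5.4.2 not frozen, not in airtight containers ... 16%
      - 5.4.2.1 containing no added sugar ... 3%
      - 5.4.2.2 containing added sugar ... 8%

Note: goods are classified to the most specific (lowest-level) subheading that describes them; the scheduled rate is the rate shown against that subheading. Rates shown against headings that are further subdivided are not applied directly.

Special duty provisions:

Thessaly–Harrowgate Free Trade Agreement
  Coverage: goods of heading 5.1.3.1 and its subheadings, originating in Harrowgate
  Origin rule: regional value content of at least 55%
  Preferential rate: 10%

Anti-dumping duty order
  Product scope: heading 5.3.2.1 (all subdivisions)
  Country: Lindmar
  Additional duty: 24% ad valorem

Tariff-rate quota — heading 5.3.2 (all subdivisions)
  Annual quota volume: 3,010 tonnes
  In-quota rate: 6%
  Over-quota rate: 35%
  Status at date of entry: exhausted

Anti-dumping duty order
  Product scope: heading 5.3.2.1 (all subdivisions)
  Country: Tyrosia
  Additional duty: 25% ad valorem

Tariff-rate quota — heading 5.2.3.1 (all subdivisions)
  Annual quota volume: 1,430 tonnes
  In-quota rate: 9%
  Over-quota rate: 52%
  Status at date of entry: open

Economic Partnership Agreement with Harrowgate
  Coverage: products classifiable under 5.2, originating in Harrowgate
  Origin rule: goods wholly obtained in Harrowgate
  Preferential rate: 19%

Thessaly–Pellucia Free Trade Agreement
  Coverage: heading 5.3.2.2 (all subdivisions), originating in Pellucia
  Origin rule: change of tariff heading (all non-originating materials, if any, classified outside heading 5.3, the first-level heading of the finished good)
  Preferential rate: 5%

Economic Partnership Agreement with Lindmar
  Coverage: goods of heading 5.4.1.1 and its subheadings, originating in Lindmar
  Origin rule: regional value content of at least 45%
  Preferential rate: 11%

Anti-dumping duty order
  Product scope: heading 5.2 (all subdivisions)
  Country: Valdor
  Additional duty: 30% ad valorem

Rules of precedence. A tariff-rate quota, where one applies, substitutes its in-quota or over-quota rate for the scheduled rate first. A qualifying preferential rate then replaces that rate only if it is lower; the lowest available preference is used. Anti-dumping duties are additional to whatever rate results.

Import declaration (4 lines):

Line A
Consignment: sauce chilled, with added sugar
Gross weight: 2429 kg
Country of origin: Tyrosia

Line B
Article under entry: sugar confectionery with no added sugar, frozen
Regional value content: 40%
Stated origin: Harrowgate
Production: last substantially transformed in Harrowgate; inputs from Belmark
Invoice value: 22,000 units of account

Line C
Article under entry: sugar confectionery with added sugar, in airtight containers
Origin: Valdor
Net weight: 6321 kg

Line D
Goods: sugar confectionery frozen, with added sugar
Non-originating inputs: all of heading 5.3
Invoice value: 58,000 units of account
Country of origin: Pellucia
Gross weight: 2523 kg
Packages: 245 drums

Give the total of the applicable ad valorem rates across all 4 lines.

107%

Line A: sauce → 5.4; chilled → 5.4.2; with added sugar → 5.4.2.2. Scheduled 8%. No special measure applies. → 8%.
Line B: sugar confectionery → 5.2; frozen → 5.2.2; with no added sugar → 5.2.2.2. Scheduled 19%. Harrowgate agreement on 5.1.3.1: 5.2.2.2 not covered; Harrowgate agreement on 5.2: not wholly obtained. → 19%.
Line C: sugar confectionery → 5.2; in airtight containers → 5.2.3; with added sugar → 5.2.3.2. Scheduled 14%. anti-dumping (Valdor, 5.2): +30%; total 14% + 30% = 44%. → 44%.
Line D: sugar confectionery → 5.2; frozen → 5.2.2; with added sugar → 5.2.2.1. Scheduled 36%. Pellucia agreement on 5.3.2.2: 5.2.2.1 not covered. → 36%.
Sum: 8% + 19% + 44% + 36% = 107%.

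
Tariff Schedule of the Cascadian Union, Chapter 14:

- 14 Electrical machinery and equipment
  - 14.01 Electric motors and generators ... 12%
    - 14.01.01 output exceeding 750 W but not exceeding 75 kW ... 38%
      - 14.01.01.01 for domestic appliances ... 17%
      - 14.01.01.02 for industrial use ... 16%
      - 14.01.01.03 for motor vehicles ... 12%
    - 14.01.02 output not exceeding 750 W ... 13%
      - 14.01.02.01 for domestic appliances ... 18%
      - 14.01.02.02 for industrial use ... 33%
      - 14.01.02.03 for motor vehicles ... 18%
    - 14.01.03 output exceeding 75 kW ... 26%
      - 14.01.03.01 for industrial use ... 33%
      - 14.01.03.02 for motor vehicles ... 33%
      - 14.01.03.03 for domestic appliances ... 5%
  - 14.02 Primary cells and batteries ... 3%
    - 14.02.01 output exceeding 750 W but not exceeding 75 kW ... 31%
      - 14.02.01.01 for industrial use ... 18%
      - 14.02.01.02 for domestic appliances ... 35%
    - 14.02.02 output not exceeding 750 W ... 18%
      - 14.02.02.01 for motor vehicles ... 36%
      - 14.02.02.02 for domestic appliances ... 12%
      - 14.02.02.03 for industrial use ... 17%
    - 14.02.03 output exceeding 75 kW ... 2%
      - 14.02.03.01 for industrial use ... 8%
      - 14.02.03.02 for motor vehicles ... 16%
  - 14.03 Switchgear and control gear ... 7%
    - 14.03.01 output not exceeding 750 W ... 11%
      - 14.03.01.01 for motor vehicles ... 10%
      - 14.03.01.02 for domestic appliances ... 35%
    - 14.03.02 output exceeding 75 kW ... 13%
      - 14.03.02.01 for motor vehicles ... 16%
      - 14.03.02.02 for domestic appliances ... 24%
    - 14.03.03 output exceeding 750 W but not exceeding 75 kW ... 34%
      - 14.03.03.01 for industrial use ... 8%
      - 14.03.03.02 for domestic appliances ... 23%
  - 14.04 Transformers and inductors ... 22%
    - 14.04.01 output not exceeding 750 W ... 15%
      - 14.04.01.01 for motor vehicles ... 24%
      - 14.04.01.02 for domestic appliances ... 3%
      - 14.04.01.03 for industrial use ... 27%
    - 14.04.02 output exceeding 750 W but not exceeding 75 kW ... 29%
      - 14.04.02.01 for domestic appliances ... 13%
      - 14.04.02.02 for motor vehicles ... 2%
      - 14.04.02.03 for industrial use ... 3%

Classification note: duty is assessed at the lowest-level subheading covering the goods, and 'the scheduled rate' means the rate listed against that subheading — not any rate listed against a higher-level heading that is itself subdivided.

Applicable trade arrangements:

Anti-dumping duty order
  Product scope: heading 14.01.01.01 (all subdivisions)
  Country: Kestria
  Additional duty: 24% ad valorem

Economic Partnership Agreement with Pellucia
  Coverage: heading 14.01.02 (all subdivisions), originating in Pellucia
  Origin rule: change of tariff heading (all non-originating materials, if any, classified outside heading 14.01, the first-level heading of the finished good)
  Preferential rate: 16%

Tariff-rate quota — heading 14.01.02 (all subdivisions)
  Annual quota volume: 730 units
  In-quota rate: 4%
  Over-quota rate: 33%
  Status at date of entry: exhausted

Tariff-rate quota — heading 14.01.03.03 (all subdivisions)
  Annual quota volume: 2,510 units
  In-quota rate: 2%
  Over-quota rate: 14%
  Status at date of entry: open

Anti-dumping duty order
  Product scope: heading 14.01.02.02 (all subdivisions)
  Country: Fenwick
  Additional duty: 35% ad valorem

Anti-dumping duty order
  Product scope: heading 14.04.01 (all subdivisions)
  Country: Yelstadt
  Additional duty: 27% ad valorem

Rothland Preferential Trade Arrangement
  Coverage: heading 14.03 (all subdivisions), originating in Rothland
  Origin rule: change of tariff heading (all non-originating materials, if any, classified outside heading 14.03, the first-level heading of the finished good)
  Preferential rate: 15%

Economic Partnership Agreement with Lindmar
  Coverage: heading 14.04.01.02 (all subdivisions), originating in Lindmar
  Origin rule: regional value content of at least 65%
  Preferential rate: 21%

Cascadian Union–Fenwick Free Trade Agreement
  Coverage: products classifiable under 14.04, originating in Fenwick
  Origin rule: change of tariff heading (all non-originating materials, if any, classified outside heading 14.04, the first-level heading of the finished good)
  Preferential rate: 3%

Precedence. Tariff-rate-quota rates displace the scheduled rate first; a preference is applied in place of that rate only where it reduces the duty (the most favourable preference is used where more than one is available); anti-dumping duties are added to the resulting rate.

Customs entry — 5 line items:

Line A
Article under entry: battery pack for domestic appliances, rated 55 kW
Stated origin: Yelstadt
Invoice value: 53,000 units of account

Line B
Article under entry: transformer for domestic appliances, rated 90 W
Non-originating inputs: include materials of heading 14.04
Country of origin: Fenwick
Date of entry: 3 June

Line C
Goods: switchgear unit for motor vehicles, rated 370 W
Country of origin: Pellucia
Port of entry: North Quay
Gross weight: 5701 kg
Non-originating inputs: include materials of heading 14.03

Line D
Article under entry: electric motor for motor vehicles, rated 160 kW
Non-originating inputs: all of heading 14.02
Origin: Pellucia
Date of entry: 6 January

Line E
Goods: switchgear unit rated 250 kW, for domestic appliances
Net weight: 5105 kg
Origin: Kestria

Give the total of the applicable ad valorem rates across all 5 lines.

105%

Line A: battery pack → 14.02; rated 55 kW → 14.02.01; for domestic appliances → 14.02.01.02. Scheduled 35%. No special measure applies. → 35%.
Line B: transformer → 14.04; rated 90 W → 14.04.01; for domestic appliances → 14.04.01.02. Scheduled 3%. Fenwick agreement on 14.04: CTH not met. → 3%.
Line C: switchgear unit → 14.03; rated 370 W → 14.03.01; for motor vehicles → 14.03.01.01. Scheduled 10%. Pellucia agreement on 14.01.02: 14.03.01.01 not covered. → 10%.
Line D: electric motor → 14.01; rated 160 kW → 14.01.03; for motor vehicles → 14.01.03.02. Scheduled 33%. Pellucia agreement on 14.01.02: 14.01.03.02 not covered. → 33%.
Line E: switchgear unit → 14.03; rated 250 kW → 14.03.02; for domestic appliances → 14.03.02.02. Scheduled 24%. No special measure applies. → 24%.
Sum: 35% + 3% + 10% + 33% + 24% = 105%.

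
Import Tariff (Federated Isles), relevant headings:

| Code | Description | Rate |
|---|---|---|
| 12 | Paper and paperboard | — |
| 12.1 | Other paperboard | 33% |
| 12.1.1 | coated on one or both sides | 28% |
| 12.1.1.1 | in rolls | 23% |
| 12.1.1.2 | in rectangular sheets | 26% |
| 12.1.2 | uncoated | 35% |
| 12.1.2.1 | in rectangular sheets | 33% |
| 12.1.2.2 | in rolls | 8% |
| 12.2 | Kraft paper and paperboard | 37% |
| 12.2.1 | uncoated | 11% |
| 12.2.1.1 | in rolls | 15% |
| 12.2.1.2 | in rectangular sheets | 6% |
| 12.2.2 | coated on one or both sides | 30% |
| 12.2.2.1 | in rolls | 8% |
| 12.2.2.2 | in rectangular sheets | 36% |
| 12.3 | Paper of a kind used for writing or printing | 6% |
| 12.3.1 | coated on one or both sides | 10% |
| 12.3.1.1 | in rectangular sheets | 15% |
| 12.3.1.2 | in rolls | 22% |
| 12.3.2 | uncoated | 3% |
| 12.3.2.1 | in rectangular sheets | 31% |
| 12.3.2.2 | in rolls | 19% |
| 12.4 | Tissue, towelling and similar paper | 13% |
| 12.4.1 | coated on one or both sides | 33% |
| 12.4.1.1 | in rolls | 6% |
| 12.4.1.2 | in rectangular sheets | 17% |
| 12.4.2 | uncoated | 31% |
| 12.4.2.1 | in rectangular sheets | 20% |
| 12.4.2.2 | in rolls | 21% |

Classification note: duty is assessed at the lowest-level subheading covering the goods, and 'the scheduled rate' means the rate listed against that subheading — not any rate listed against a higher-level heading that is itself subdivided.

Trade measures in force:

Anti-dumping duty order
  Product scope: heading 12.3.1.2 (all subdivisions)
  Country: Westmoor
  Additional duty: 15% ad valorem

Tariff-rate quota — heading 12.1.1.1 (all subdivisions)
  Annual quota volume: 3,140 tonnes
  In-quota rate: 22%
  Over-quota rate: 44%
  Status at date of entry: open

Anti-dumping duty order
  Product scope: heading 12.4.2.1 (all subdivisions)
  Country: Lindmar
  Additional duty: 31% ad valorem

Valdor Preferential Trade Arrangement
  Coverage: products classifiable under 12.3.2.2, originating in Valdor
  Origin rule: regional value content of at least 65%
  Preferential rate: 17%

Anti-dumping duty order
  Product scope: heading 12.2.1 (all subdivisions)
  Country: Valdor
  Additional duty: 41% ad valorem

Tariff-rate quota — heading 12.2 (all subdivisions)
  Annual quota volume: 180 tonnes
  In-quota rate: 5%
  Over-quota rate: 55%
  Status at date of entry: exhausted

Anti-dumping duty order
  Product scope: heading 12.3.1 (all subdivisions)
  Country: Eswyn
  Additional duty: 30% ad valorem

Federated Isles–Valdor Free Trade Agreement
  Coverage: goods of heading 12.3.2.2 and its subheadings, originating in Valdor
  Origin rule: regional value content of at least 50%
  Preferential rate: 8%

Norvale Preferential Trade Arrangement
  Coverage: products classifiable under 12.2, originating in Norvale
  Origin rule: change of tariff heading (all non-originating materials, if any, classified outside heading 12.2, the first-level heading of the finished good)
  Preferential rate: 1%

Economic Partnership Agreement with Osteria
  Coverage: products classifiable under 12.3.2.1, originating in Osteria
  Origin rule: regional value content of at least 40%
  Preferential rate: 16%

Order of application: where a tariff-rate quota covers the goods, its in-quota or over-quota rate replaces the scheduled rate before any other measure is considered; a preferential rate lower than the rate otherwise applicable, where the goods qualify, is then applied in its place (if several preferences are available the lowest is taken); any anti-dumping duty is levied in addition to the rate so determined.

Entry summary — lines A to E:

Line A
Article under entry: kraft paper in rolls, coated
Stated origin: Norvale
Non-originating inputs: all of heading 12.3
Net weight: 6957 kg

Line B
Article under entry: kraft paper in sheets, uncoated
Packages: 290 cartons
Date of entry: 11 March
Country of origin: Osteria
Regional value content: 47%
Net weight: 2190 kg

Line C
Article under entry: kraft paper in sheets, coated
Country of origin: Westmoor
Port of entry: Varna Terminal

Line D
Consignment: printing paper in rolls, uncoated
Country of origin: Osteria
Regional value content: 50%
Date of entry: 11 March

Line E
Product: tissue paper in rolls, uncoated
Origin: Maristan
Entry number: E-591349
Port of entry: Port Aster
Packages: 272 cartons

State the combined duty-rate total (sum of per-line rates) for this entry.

Line A: kraft paper → 12.2; coated → 12.2.2; in rolls → 12.2.2.1. Scheduled 8%. quota on 12.2 exhausted → over-quota 55%; Norvale agreement on 12.2: CTH met → 1% available; preferential 1%. → 1%.
Line B: kraft paper → 12.2; uncoated → 12.2.1; in sheets → 12.2.1.2. Scheduled 6%. quota on 12.2 exhausted → over-quota 55%; Osteria agreement on 12.3.2.1: 12.2.1.2 not covered. → 55%.
Line C: kraft paper → 12.2; coated → 12.2.2; in sheets → 12.2.2.2. Scheduled 36%. quota on 12.2 exhausted → over-quota 55%. → 55%.
Line D: printing paper → 12.3; uncoated → 12.3.2; in rolls → 12.3.2.2. Scheduled 19%. Osteria agreement on 12.3.2.1: 12.3.2.2 not covered. → 19%.
Line E: tissue paper → 12.4; uncoated → 12.4.2; in rolls → 12.4.2.2. Scheduled 21%. No special measure applies. → 21%.
Sum: 1% + 55% + 55% + 19% + 21% = 151%.

151%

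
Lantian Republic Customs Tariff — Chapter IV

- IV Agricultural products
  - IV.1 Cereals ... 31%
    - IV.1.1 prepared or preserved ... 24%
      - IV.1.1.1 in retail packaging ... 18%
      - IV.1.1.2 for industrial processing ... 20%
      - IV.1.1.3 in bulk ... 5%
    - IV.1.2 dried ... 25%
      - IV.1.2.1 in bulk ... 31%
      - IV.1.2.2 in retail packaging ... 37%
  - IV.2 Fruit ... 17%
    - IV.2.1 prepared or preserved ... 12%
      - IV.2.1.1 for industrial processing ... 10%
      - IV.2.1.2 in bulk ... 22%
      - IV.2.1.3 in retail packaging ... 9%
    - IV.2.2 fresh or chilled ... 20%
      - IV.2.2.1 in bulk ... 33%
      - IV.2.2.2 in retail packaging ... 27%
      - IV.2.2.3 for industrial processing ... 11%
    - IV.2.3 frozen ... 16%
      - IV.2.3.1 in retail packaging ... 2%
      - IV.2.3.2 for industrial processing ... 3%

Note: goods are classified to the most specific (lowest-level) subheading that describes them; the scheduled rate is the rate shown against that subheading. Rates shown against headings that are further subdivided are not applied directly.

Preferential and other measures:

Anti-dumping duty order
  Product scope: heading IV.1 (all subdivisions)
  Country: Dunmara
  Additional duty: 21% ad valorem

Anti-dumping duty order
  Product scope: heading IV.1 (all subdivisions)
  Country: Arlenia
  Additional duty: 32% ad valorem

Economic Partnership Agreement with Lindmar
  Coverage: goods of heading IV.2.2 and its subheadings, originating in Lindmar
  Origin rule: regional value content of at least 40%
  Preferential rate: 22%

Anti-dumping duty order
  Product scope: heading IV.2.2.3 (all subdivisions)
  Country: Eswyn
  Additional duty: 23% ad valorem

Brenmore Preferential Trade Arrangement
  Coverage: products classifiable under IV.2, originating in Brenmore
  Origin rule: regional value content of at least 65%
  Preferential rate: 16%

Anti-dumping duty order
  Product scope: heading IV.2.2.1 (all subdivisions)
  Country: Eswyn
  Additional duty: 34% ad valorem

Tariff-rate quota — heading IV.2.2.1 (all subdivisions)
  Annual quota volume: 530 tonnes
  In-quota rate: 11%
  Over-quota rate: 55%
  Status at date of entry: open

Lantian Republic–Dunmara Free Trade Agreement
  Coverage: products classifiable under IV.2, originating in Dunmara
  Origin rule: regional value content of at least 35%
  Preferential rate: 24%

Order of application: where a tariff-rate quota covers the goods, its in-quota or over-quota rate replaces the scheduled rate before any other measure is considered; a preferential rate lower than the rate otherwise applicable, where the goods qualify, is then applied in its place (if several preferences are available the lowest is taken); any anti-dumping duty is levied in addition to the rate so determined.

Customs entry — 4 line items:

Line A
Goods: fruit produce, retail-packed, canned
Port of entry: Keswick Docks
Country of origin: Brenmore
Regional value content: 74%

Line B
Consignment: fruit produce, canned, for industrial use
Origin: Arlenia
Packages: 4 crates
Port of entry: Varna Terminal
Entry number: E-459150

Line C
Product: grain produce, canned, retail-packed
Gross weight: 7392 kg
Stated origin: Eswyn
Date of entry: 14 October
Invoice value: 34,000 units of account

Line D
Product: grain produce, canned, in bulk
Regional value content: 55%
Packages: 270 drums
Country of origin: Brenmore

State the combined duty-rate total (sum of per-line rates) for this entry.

42%

Line A: fruit → IV.2; canned → IV.2.1; retail-packed → IV.2.1.3. Scheduled 9%. Brenmore agreement on IV.2: RVC ≥ 65% → 16% available; preference 16% not lower than 9% → no reduction. → 9%.
Line B: fruit → IV.2; canned → IV.2.1; for industrial use → IV.2.1.1. Scheduled 10%. No special measure applies. → 10%.
Line C: grain → IV.1; canned → IV.1.1; retail-packed → IV.1.1.1. Scheduled 18%. No special measure applies. → 18%.
Line D: grain → IV.1; canned → IV.1.1; in bulk → IV.1.1.3. Scheduled 5%. Brenmore agreement on IV.2: IV.1.1.3 not covered. → 5%.
Sum: 9% + 10% + 18% + 5% = 42%.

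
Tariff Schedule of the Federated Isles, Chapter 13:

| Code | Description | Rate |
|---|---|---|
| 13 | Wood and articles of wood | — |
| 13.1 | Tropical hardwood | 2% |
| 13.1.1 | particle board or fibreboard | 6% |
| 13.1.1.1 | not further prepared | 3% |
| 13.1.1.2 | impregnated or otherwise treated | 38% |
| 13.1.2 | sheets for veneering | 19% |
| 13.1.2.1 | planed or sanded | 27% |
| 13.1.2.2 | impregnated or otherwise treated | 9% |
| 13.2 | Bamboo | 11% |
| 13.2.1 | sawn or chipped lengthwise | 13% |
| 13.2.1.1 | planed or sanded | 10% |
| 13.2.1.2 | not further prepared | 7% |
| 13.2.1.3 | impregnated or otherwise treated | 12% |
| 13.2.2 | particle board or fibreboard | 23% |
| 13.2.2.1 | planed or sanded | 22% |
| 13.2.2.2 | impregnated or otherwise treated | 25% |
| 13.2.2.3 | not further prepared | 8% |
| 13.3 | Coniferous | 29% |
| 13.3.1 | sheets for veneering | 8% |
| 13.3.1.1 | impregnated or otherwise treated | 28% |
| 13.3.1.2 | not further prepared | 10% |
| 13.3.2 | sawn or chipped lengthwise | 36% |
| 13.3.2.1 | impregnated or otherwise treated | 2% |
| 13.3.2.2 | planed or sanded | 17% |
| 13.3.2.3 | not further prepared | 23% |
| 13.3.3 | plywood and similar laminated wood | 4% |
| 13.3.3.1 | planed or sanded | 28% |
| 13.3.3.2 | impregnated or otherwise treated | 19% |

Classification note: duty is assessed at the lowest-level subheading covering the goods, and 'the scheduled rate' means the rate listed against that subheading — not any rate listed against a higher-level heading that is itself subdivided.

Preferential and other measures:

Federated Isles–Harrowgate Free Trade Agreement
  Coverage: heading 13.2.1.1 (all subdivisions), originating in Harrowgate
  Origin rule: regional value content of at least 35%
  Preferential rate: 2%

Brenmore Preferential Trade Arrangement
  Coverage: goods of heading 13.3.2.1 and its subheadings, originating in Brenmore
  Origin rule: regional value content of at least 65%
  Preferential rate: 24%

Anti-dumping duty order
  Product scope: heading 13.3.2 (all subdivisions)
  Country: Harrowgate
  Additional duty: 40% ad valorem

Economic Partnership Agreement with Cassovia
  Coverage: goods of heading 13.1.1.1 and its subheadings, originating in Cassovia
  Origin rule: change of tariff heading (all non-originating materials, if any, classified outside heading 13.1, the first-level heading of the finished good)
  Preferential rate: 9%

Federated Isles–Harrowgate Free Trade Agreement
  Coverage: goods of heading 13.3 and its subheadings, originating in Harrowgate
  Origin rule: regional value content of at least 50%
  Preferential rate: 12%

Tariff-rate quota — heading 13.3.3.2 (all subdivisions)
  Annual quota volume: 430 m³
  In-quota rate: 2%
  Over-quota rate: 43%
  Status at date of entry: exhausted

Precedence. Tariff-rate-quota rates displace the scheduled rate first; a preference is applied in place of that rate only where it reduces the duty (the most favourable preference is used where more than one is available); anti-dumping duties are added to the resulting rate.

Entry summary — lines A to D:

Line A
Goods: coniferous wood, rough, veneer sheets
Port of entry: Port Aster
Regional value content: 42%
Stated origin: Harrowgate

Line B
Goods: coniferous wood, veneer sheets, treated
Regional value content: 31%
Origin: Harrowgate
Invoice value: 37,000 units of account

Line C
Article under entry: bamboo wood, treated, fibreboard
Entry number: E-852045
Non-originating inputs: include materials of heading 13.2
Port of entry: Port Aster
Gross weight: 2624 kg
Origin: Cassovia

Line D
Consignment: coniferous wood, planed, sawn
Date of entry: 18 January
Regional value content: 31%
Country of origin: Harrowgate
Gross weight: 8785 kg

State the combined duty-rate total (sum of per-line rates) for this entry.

120%

Line A: coniferous → 13.3; veneer sheets → 13.3.1; rough → 13.3.1.2. Scheduled 10%. Harrowgate agreement on 13.2.1.1: 13.3.1.2 not covered; Harrowgate agreement on 13.3: RVC < 50%. → 10%.
Line B: coniferous → 13.3; veneer sheets → 13.3.1; treated → 13.3.1.1. Scheduled 28%. Harrowgate agreement on 13.2.1.1: 13.3.1.1 not covered; Harrowgate agreement on 13.3: RVC < 50%. → 28%.
Line C: bamboo → 13.2; fibreboard → 13.2.2; treated → 13.2.2.2. Scheduled 25%. Cassovia agreement on 13.1.1.1: 13.2.2.2 not covered. → 25%.
Line D: coniferous → 13.3; sawn → 13.3.2; planed → 13.3.2.2. Scheduled 17%. Harrowgate agreement on 13.2.1.1: 13.3.2.2 not covered; Harrowgate agreement on 13.3: RVC < 50%; anti-dumping (Harrowgate, 13.3.2): +40%; total 17% + 40% = 57%. → 57%.
Sum: 10% + 28% + 25% + 57% = 120%.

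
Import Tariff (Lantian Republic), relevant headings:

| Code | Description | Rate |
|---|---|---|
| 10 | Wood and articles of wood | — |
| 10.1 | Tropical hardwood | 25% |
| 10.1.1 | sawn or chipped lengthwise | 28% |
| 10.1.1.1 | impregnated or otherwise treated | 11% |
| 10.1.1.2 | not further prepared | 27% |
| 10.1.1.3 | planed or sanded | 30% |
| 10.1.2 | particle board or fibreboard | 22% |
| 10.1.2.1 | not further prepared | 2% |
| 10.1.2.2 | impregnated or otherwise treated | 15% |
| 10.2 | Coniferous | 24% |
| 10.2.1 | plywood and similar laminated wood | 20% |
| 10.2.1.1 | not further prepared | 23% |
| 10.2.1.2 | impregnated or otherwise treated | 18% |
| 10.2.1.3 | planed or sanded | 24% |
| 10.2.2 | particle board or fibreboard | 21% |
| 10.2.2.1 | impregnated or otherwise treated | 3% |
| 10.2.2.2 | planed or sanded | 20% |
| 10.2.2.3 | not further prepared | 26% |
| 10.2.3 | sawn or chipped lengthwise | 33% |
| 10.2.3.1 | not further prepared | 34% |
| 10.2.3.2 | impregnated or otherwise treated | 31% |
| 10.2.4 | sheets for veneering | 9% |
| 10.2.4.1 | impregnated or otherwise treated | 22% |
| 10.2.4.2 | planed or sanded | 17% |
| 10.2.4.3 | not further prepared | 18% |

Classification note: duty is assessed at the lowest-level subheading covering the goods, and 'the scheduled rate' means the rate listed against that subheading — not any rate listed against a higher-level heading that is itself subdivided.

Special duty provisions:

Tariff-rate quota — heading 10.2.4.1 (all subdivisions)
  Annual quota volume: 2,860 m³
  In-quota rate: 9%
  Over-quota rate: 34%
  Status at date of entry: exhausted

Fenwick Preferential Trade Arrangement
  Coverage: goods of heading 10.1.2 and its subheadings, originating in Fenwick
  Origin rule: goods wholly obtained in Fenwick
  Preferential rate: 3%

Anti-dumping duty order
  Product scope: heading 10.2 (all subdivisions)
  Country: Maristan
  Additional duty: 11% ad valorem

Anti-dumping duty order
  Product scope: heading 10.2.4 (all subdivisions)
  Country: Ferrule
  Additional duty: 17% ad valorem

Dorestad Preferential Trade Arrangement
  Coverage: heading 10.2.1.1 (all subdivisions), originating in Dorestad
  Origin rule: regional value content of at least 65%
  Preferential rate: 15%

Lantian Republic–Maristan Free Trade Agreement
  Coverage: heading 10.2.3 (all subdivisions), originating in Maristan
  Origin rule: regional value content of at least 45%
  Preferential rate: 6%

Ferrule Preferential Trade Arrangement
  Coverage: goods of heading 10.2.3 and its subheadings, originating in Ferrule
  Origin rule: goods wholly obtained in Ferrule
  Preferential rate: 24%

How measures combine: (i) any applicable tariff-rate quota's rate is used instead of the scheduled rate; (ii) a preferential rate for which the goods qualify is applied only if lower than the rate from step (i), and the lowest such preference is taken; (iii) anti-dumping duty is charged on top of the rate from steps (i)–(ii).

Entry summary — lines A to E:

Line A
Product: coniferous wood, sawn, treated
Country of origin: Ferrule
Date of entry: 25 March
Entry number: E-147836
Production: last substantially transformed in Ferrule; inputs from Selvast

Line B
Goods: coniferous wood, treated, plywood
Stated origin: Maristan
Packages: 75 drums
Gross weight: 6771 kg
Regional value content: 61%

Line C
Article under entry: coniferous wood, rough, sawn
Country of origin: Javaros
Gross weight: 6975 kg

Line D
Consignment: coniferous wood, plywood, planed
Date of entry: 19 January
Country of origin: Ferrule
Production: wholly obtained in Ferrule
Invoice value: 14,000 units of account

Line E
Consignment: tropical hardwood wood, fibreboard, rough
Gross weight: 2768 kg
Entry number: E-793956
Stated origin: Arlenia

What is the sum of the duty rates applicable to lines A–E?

120%

Line A: coniferous → 10.2; sawn → 10.2.3; treated → 10.2.3.2. Scheduled 31%. Ferrule agreement on 10.2.3: not wholly obtained. → 31%.
Line B: coniferous → 10.2; plywood → 10.2.1; treated → 10.2.1.2. Scheduled 18%. Maristan agreement on 10.2.3: 10.2.1.2 not covered; anti-dumping (Maristan, 10.2): +11%; total 18% + 11% = 29%. → 29%.
Line C: coniferous → 10.2; sawn → 10.2.3; rough → 10.2.3.1. Scheduled 34%. No special measure applies. → 34%.
Line D: coniferous → 10.2; plywood → 10.2.1; planed → 10.2.1.3. Scheduled 24%. Ferrule agreement on 10.2.3: 10.2.1.3 not covered. → 24%.
Line E: tropical hardwood → 10.1; fibreboard → 10.1.2; rough → 10.1.2.1. Scheduled 2%. No special measure applies. → 2%.
Sum: 31% + 29% + 34% + 24% + 2% = 120%.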